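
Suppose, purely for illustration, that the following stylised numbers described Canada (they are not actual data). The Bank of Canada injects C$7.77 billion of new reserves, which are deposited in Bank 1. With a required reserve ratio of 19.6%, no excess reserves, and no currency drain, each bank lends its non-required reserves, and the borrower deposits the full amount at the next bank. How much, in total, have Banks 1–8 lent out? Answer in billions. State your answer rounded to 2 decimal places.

Bank i lends (1 − rr)^i of the original deposit: Bank 1 lends 7.77·0.8040 ≈ 6.2471, Bank 2 lends 7.77·0.8040² ≈ 5.0227, and so on.
Summing a geometric series: total = 7.77·[0.8040·(1 − 0.8040^8) / (1 − 0.8040)] ≈ 26.3078 billion.

C$26.31 billion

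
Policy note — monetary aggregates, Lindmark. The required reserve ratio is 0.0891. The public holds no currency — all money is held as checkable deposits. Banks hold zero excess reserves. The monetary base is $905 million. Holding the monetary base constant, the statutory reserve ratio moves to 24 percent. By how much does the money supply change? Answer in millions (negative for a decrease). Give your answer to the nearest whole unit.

Initially m₁ = 1 / (0.0891) ≈ 11.2233, so M₁ = 11.2233 × 905 = 10157.0865 million.
After the change m₂ = 1 / (0.24) ≈ 4.1667, so M₂ = 4.1667 × 905 = 3770.8635 million.
ΔM = M₂ − M₁ = 3770.8635 − 10157.0865 = -6386.223 million.

-6386 million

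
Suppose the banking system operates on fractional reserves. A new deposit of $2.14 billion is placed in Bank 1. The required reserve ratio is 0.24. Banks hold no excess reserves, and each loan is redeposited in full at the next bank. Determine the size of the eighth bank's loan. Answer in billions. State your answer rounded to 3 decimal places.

$0.238 billion

Each bank lends a fraction (1 − rr) = 0.7600 of the deposit it receives, so Bank 8 receives 2.14·0.7600^7 and lends 2.14·0.7600^8 ≈ 0.2382 billion.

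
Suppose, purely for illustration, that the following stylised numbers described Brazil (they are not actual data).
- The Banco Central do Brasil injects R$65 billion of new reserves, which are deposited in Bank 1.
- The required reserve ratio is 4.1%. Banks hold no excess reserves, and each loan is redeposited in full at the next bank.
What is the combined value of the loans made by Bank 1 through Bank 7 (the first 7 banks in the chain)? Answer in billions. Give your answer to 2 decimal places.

R$386.20 billion

Bank i lends (1 − rr)^i of the original deposit: Bank 1 lends 65·0.9590 = 62.3350, Bank 2 lends 65·0.9590² ≈ 59.7793, and so on.
Summing a geometric series: total = 65·[0.9590·(1 − 0.9590^7) / (1 − 0.9590)] ≈ 386.1953 billion.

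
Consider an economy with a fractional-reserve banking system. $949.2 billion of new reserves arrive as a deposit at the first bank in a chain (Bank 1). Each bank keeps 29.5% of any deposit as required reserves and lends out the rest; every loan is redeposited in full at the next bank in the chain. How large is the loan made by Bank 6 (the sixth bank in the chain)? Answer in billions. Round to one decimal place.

$116.5 billion

Each bank lends a fraction (1 − rr) = 0.7050 of the deposit it receives, so Bank 6 receives 949.2·0.7050^5 and lends 949.2·0.7050^6 ≈ 116.5447 billion.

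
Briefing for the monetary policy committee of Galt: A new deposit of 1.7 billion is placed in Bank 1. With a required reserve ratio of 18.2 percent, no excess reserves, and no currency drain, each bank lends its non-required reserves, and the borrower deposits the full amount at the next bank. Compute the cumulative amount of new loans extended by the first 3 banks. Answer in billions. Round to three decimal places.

3.459 billion

Bank i lends (1 − rr)^i of the original deposit: Bank 1 lends 1.7·0.8180 = 1.3906, Bank 2 lends 1.7·0.8180² ≈ 1.1375, and so on.
Summing a geometric series: total = 1.7·[0.8180·(1 − 0.8180^3) / (1 − 0.8180)] ≈ 3.4586 billion.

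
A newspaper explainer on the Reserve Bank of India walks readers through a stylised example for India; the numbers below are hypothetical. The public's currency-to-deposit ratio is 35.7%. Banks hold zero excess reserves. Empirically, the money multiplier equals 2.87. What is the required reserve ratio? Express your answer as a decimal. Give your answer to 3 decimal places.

Using m = 2.87. Since m = (1 + c)/(c + rr + e), the denominator satisfies c + rr + e = (1 + c)/m = (1 + 0.357) / 2.87 ≈ 0.472822.
With c = 0.357 and e = 0, the required reserve ratio is 0.472822 − 0.357 − 0 = 0.115822.

0.116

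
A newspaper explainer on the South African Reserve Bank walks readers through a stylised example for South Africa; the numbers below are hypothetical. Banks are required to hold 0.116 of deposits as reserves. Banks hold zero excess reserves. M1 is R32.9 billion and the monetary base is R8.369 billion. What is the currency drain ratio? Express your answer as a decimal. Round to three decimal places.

0.186

Using m = M/MB = 32.9/8.369 ≈ 3.931175. From m = (1 + c)/(c + rr + e), rearranging gives 1 + c = m·(c + rr + e), so c·(1 − m) = m·(rr + e) − 1.
Hence c = [m·(rr + e) − 1]/(1 − m) = [3.931175 × (0.116 + 0) − 1] / (1 − 3.931175) ≈ 0.185586.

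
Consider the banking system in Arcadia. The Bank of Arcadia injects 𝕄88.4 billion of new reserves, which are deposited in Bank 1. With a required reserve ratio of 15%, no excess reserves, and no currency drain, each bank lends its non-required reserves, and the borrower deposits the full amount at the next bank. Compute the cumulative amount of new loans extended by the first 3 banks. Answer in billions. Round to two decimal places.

𝕄193.30 billion

Bank i lends (1 − rr)^i of the original deposit: Bank 1 lends 88.4·0.8500 = 75.1400, Bank 2 lends 88.4·0.8500² = 63.8690, and so on.
Summing a geometric series: total = 88.4·[0.8500·(1 − 0.8500^3) / (1 − 0.8500)] ≈ 193.2977 billion.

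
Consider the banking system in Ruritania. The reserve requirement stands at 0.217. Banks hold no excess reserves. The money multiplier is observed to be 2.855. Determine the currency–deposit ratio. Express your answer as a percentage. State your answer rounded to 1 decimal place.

20.5%

Using m = 2.855. From m = (1 + c)/(c + rr + e), rearranging gives 1 + c = m·(c + rr + e), so c·(1 − m) = m·(rr + e) − 1.
Hence c = [m·(rr + e) − 1]/(1 − m) = [2.855 × (0.217 + 0) − 1] / (1 − 2.855) ≈ 0.205102.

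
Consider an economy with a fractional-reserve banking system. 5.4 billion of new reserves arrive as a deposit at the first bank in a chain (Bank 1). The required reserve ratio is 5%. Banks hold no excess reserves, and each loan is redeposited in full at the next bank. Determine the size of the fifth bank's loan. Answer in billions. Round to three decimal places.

4.178 billion

Each bank lends a fraction (1 − rr) = 0.9500 of the deposit it receives, so Bank 5 receives 5.4·0.9500^4 and lends 5.4·0.9500^5 ≈ 4.1784 billion.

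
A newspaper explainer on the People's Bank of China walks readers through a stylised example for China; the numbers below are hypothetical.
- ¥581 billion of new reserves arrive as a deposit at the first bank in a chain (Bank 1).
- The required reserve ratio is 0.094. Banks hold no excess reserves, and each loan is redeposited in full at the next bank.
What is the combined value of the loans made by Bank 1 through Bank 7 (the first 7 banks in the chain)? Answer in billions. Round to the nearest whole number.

¥2794 billion

Bank i lends (1 − rr)^i of the original deposit: Bank 1 lends 581·0.9060 = 526.3860, Bank 2 lends 581·0.9060² ≈ 476.9057, and so on.
Summing a geometric series: total = 581·[0.9060·(1 − 0.9060^7) / (1 − 0.9060)] ≈ 2793.9403 billion.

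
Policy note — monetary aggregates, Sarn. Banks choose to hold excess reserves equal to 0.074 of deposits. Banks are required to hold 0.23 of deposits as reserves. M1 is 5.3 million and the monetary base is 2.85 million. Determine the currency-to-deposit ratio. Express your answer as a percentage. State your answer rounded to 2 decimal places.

Using m = M/MB = 5.3/2.85 ≈ 1.859649. From m = (1 + c)/(c + rr + e), rearranging gives 1 + c = m·(c + rr + e), so c·(1 − m) = m·(rr + e) − 1.
Hence c = [m·(rr + e) − 1]/(1 − m) = [1.859649 × (0.23 + 0.074) − 1] / (1 − 1.859649) ≈ 0.505633.

50.56%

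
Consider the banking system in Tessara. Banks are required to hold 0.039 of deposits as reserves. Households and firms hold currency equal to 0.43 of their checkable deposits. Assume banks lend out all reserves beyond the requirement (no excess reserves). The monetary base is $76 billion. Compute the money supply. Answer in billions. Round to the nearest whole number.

$232 billion

The money multiplier is m = (1 + c) / (rr + c) = (1 + 0.43) / (0.039 + 0.43) ≈ 3.0490.
So M = m × MB = 3.0490 × 76 = 231.724 billion.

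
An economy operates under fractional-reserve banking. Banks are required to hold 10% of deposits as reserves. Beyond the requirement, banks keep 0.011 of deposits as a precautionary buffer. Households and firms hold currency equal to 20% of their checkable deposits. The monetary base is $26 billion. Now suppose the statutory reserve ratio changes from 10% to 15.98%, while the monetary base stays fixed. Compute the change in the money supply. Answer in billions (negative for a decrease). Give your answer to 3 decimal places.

-16.179 billion

Initially m₁ = (1 + 0.2) / (0.1 + 0.011 + 0.2) ≈ 3.858521, so M₁ = 3.858521 × 26 ≈ 100.3215 billion.
After the change m₂ = (1 + 0.2) / (0.1598 + 0.011 + 0.2) ≈ 3.236246, so M₂ = 3.236246 × 26 ≈ 84.1424 billion.
ΔM = M₂ − M₁ = 84.1424 − 100.3215 = -16.1791 billion.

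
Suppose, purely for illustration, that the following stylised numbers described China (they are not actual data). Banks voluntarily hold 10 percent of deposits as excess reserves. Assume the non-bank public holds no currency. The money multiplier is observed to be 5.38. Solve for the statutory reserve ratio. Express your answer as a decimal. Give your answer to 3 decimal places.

Using m = 5.38. Since m = (1 + c)/(c + rr + e), the denominator satisfies c + rr + e = (1 + c)/m = (1 + 0) / 5.38 ≈ 0.185874.
With c = 0 and e = 0.1, the statutory reserve ratio is 0.185874 − 0 − 0.1 = 0.085874.

0.086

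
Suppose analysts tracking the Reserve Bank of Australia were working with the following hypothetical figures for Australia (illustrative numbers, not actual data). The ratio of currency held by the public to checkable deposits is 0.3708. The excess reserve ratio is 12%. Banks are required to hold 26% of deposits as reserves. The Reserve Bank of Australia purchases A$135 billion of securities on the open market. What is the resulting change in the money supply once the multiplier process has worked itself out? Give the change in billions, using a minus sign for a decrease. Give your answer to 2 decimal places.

A$246.48 billion

The money multiplier is m = (1 + c) / (rr + e + c) = (1 + 0.3708) / (0.26 + 0.12 + 0.3708) ≈ 1.825786.
The purchase adds 135 billion of base, so ΔM = m × ΔMB = 1.825786 × (+135) ≈ 246.4811 billion.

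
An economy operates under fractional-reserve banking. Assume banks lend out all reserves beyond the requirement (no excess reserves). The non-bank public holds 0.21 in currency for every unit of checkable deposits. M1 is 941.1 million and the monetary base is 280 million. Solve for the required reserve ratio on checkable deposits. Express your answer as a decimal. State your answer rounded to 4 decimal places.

0.1500

Using m = M/MB = 941.1/280 ≈ 3.361071. Since m = (1 + c)/(c + rr + e), the denominator satisfies c + rr + e = (1 + c)/m = (1 + 0.21) / 3.361071 ≈ 0.360004.
With c = 0.21 and e = 0, the required reserve ratio on checkable deposits is 0.360004 − 0.21 − 0 = 0.150004.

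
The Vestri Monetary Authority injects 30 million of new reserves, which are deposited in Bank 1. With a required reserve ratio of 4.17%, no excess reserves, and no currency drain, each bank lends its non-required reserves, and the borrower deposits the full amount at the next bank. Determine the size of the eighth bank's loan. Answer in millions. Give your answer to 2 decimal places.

21.34 million

Each bank lends a fraction (1 − rr) = 0.9583 of the deposit it receives, so Bank 8 receives 30·0.9583^7 and lends 30·0.9583^8 ≈ 21.3370 million.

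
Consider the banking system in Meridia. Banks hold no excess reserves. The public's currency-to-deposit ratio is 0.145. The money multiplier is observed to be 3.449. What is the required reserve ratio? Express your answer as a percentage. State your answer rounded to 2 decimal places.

Using m = 3.449. Since m = (1 + c)/(c + rr + e), the denominator satisfies c + rr + e = (1 + c)/m = (1 + 0.145) / 3.449 ≈ 0.331980.
With c = 0.145 and e = 0, the required reserve ratio is 0.331980 − 0.145 − 0 = 0.18698.

18.70%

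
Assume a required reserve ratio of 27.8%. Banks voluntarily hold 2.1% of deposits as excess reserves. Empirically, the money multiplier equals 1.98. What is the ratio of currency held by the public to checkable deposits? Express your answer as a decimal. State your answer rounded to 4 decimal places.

Using m = 1.98. From m = (1 + c)/(c + rr + e), rearranging gives 1 + c = m·(c + rr + e), so c·(1 − m) = m·(rr + e) − 1.
Hence c = [m·(rr + e) − 1]/(1 − m) = [1.98 × (0.278 + 0.021) − 1] / (1 − 1.98) ≈ 0.416306.

0.4163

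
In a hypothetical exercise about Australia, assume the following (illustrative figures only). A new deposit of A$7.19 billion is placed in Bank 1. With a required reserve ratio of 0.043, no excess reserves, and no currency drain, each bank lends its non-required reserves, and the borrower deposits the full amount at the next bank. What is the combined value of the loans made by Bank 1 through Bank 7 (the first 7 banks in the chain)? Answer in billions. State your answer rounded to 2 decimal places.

A$42.38 billion

Bank i lends (1 − rr)^i of the original deposit: Bank 1 lends 7.19·0.9570 ≈ 6.8808, Bank 2 lends 7.19·0.9570² ≈ 6.5850, and so on.
Summing a geometric series: total = 7.19·[0.9570·(1 − 0.9570^7) / (1 − 0.9570)] ≈ 42.3791 billion.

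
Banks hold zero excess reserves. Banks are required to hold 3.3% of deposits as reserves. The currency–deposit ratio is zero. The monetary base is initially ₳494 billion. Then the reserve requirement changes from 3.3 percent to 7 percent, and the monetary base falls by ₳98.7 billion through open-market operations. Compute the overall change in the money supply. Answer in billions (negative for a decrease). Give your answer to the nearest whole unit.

-9323 billion

Before: m₁ = 1 / (0.033) ≈ 30.3030, MB₁ = 494, so M₁ = 30.3030 × 494 = 14969.682 billion.
After: m₂ = 1 / (0.07) ≈ 14.2857, MB₂ = 494 − 98.7 = 395.3, so M₂ = 14.2857 × 395.3 ≈ 5647.1372 billion.
ΔM = M₂ − M₁ = 5647.1372 − 14969.682 = -9322.5448 billion.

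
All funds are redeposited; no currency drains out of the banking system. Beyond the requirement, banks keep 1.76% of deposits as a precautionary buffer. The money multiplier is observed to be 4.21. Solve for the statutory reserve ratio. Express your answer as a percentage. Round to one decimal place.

22.0%

Using m = 4.21. Since m = (1 + c)/(c + rr + e), the denominator satisfies c + rr + e = (1 + c)/m = (1 + 0) / 4.21 ≈ 0.237530.
With c = 0 and e = 0.0176, the statutory reserve ratio is 0.237530 − 0 − 0.0176 = 0.21993.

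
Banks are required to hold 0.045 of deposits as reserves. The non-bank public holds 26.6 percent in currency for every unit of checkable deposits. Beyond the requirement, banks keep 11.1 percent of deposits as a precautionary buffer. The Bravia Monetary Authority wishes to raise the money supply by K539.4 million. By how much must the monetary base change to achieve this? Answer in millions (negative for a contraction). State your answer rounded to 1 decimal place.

K179.8 million

The money multiplier is m = (1 + c) / (rr + e + c) = (1 + 0.266) / (0.045 + 0.111 + 0.266) = 3.
ΔMB = ΔM / m = (+539.4) / 3 = 179.8 million.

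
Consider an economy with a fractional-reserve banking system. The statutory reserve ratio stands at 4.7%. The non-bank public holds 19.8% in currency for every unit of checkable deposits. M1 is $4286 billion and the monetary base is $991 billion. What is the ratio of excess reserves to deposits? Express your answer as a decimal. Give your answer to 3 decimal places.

0.032

Using m = M/MB = 4286/991 ≈ 4.324924. Since m = (1 + c)/(c + rr + e), the denominator satisfies c + rr + e = (1 + c)/m = (1 + 0.198) / 4.324924 ≈ 0.276999.
With c = 0.198 and rr = 0.047, the ratio of excess reserves to deposits is 0.276999 − 0.198 − 0.047 = 0.031999.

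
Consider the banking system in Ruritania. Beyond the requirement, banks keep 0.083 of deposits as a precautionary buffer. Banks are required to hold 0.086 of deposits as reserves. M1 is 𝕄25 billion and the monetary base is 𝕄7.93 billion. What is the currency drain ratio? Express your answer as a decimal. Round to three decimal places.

0.217

Using m = M/MB = 25/7.93 ≈ 3.152585. From m = (1 + c)/(c + rr + e), rearranging gives 1 + c = m·(c + rr + e), so c·(1 − m) = m·(rr + e) − 1.
Hence c = [m·(rr + e) − 1]/(1 − m) = [3.152585 × (0.086 + 0.083) − 1] / (1 − 3.152585) ≈ 0.217047.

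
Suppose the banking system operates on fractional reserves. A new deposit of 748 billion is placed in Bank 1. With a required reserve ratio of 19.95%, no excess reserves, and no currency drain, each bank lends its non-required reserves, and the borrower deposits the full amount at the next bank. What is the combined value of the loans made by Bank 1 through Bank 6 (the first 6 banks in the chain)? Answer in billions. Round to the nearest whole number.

Bank i lends (1 − rr)^i of the original deposit: Bank 1 lends 748·0.8005 = 598.7740, Bank 2 lends 748·0.8005² ≈ 479.3186, and so on.
Summing a geometric series: total = 748·[0.8005·(1 − 0.8005^6) / (1 − 0.8005)] ≈ 2211.6263 billion.

2212 billion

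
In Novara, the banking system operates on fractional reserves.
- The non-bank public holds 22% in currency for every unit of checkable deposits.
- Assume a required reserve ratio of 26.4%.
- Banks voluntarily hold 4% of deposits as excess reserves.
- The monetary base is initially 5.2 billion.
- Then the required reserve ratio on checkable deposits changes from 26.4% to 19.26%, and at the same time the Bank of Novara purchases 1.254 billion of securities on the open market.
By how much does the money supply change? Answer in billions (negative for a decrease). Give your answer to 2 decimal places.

5.29 billion

Before: m₁ = (1 + 0.22) / (0.264 + 0.04 + 0.22) ≈ 2.3282, MB₁ = 5.2, so M₁ = 2.3282 × 5.2 ≈ 12.1066 billion.
After: m₂ = (1 + 0.22) / (0.1926 + 0.04 + 0.22) ≈ 2.6955, MB₂ = 5.2 + 1.254 = 6.454, so M₂ = 2.6955 × 6.454 ≈ 17.3968 billion.
ΔM = M₂ − M₁ = 17.3968 − 12.1066 = 5.2902 billion.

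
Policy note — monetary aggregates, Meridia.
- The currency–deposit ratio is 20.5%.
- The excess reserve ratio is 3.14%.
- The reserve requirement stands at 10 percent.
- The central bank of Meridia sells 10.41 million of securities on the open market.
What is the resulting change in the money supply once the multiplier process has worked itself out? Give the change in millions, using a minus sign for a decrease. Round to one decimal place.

The money multiplier is m = (1 + c) / (rr + e + c) = (1 + 0.205) / (0.1 + 0.0314 + 0.205) ≈ 3.5820.
The sale removes 10.41 million of base, so ΔM = m × ΔMB = 3.5820 × (−10.41) ≈ -37.2886 million.

-37.3 million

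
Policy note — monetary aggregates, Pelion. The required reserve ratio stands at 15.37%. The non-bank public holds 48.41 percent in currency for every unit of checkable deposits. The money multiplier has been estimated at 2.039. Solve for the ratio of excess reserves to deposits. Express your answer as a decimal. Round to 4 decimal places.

0.0901

Using m = 2.039. Since m = (1 + c)/(c + rr + e), the denominator satisfies c + rr + e = (1 + c)/m = (1 + 0.4841) / 2.039 ≈ 0.727857.
With c = 0.4841 and rr = 0.1537, the ratio of excess reserves to deposits is 0.727857 − 0.4841 − 0.1537 = 0.090057.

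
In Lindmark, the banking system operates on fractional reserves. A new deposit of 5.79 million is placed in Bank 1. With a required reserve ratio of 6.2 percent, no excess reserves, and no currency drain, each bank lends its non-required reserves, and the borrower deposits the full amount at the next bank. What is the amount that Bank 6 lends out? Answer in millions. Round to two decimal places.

3.94 million

Each bank lends a fraction (1 − rr) = 0.9380 of the deposit it receives, so Bank 6 receives 5.79·0.9380^5 and lends 5.79·0.9380^6 ≈ 3.9436 million.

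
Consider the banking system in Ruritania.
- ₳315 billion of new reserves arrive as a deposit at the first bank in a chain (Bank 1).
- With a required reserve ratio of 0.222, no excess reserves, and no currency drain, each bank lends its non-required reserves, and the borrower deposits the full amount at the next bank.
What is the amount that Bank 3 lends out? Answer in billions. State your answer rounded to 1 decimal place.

Each bank lends a fraction (1 − rr) = 0.7780 of the deposit it receives, so Bank 3 receives 315·0.7780^2 and lends 315·0.7780^3 ≈ 148.3369 billion.

₳148.3 billion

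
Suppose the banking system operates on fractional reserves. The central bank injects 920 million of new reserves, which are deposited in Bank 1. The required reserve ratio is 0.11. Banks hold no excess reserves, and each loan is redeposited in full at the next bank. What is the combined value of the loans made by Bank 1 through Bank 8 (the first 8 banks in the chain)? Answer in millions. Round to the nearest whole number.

4513 million

Bank i lends (1 − rr)^i of the original deposit: Bank 1 lends 920·0.8900 = 818.8000, Bank 2 lends 920·0.8900² = 728.7320, and so on.
Summing a geometric series: total = 920·[0.8900·(1 − 0.8900^8) / (1 − 0.8900)] ≈ 4513.3828 million.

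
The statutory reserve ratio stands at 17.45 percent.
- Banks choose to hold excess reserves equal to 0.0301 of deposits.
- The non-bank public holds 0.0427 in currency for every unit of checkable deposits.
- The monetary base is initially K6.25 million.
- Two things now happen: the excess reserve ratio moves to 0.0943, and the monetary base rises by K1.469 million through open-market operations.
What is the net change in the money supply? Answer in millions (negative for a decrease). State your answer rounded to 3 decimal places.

Before: m₁ = (1 + 0.0427) / (0.1745 + 0.0301 + 0.0427) ≈ 4.21634, MB₁ = 6.25, so M₁ = 4.21634 × 6.25 ≈ 26.3521 million.
After: m₂ = (1 + 0.0427) / (0.1745 + 0.0943 + 0.0427) ≈ 3.34735, MB₂ = 6.25 + 1.469 = 7.719, so M₂ = 3.34735 × 7.719 ≈ 25.8382 million.
ΔM = M₂ − M₁ = 25.8382 − 26.3521 = -0.5139 million.

-0.514 million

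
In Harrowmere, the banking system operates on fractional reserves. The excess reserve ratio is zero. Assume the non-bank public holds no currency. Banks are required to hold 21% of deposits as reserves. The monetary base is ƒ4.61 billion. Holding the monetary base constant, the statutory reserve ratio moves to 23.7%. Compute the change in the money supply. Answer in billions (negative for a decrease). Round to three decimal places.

-2.501 billion

Initially m₁ = 1 / (0.21) ≈ 4.76190, so M₁ = 4.76190 × 4.61 ≈ 21.9524 billion.
After the change m₂ = 1 / (0.237) ≈ 4.21941, so M₂ = 4.21941 × 4.61 ≈ 19.4515 billion.
ΔM = M₂ − M₁ = 19.4515 − 21.9524 = -2.5009 billion.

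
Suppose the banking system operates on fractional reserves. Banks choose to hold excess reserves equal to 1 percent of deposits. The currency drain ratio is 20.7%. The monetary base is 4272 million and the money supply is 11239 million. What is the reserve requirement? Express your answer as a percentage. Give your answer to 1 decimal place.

Using m = M/MB = 11239/4272 ≈ 2.630852. Since m = (1 + c)/(c + rr + e), the denominator satisfies c + rr + e = (1 + c)/m = (1 + 0.207) / 2.630852 ≈ 0.458787.
With c = 0.207 and e = 0.01, the reserve requirement is 0.458787 − 0.207 − 0.01 = 0.241787.

24.2%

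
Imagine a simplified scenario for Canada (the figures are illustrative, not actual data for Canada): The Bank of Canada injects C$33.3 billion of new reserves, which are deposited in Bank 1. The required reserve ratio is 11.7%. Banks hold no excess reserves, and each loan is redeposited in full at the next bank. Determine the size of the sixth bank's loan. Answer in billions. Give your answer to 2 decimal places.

C$15.78 billion

Each bank lends a fraction (1 − rr) = 0.8830 of the deposit it receives, so Bank 6 receives 33.3·0.8830^5 and lends 33.3·0.8830^6 ≈ 15.7837 billion.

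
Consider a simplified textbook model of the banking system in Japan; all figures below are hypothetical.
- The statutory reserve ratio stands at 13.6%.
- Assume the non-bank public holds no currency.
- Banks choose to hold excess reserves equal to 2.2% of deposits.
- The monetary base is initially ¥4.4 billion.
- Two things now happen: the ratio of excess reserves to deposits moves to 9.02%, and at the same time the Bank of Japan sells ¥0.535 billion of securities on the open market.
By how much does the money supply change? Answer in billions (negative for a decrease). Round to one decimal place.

-10.8 billion

Before: m₁ = 1 / (0.136 + 0.022) ≈ 6.3291, MB₁ = 4.4, so M₁ = 6.3291 × 4.4 ≈ 27.848 billion.
After: m₂ = 1 / (0.136 + 0.0902) ≈ 4.4209, MB₂ = 4.4 − 0.535 = 3.865, so M₂ = 4.4209 × 3.865 ≈ 17.0868 billion.
ΔM = M₂ − M₁ = 17.0868 − 27.848 = -10.7612 billion.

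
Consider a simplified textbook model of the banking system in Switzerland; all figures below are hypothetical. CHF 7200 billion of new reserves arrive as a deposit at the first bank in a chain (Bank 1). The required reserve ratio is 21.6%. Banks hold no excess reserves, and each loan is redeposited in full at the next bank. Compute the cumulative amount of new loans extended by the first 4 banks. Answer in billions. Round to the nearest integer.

Bank i lends (1 − rr)^i of the original deposit: Bank 1 lends 7200·0.7840 = 5644.8000, Bank 2 lends 7200·0.7840² = 4425.5232, and so on.
Summing a geometric series: total = 7200·[0.7840·(1 − 0.7840^4) / (1 − 0.7840)] ≈ 16260.1078 billion.

CHF 16260 billion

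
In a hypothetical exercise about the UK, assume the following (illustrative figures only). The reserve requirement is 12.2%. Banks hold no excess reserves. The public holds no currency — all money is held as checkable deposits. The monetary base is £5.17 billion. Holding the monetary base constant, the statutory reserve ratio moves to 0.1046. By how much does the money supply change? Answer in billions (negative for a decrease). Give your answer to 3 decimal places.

Initially m₁ = 1 / (0.122) ≈ 8.19672, so M₁ = 8.19672 × 5.17 ≈ 42.377 billion.
After the change m₂ = 1 / (0.1046) ≈ 9.56023, so M₂ = 9.56023 × 5.17 ≈ 49.4264 billion.
ΔM = M₂ − M₁ = 49.4264 − 42.377 = 7.0494 billion.

£7.049 billion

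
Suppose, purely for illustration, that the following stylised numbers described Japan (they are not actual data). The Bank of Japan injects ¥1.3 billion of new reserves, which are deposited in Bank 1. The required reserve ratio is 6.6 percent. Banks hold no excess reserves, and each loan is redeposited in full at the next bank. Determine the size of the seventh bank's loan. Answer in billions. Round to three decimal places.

¥0.806 billion

Each bank lends a fraction (1 − rr) = 0.9340 of the deposit it receives, so Bank 7 receives 1.3·0.9340^6 and lends 1.3·0.9340^7 ≈ 0.8061 billion.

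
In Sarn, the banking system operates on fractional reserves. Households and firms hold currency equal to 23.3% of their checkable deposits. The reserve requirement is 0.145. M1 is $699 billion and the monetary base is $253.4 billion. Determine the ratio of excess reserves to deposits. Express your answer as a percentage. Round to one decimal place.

6.9%

Using m = M/MB = 699/253.4 ≈ 2.758485. Since m = (1 + c)/(c + rr + e), the denominator satisfies c + rr + e = (1 + c)/m = (1 + 0.233) / 2.758485 ≈ 0.446984.
With c = 0.233 and rr = 0.145, the ratio of excess reserves to deposits is 0.446984 − 0.233 − 0.145 = 0.068984.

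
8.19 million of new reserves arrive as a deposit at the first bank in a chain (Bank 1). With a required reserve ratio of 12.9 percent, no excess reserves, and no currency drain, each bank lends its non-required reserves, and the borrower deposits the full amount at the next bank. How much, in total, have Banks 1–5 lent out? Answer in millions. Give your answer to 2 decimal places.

Bank i lends (1 − rr)^i of the original deposit: Bank 1 lends 8.19·0.8710 ≈ 7.1335, Bank 2 lends 8.19·0.8710² ≈ 6.2133, and so on.
Summing a geometric series: total = 8.19·[0.8710·(1 − 0.8710^5) / (1 − 0.8710)] ≈ 27.5777 million.

27.58 million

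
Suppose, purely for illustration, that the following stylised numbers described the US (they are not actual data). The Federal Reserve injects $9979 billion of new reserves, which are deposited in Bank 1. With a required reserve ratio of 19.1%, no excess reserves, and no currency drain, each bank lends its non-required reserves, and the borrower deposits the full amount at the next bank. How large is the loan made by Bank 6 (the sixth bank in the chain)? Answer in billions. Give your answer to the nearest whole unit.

$2798 billion

Each bank lends a fraction (1 − rr) = 0.8090 of the deposit it receives, so Bank 6 receives 9979·0.8090^5 and lends 9979·0.8090^6 ≈ 2797.5519 billion.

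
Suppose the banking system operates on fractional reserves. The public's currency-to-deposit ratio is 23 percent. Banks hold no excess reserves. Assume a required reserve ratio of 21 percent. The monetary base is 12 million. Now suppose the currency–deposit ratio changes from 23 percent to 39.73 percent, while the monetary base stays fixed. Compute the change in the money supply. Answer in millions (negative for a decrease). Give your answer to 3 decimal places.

Initially m₁ = (1 + 0.23) / (0.21 + 0.23) ≈ 2.795455, so M₁ = 2.795455 × 12 ≈ 33.5455 million.
After the change m₂ = (1 + 0.3973) / (0.21 + 0.3973) ≈ 2.300840, so M₂ = 2.300840 × 12 ≈ 27.6101 million.
ΔM = M₂ − M₁ = 27.6101 − 33.5455 = -5.9354 million.

-5.935 million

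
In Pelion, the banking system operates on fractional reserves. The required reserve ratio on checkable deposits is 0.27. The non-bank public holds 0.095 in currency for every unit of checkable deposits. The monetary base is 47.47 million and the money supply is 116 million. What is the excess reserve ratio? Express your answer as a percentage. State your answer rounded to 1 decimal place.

Using m = M/MB = 116/47.47 ≈ 2.443649. Since m = (1 + c)/(c + rr + e), the denominator satisfies c + rr + e = (1 + c)/m = (1 + 0.095) / 2.443649 ≈ 0.448100.
With c = 0.095 and rr = 0.27, the excess reserve ratio is 0.448100 − 0.095 − 0.27 = 0.0831.

8.3%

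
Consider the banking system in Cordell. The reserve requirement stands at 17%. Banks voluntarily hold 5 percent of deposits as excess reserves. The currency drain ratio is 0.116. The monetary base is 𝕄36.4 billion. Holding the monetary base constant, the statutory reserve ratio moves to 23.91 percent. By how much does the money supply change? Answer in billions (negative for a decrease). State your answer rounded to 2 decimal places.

-20.62 billion

Initially m₁ = (1 + 0.116) / (0.17 + 0.05 + 0.116) ≈ 3.32143, so M₁ = 3.32143 × 36.4 ≈ 120.9001 billion.
After the change m₂ = (1 + 0.116) / (0.2391 + 0.05 + 0.116) ≈ 2.75488, so M₂ = 2.75488 × 36.4 ≈ 100.2776 billion.
ΔM = M₂ − M₁ = 100.2776 − 120.9001 = -20.6225 billion.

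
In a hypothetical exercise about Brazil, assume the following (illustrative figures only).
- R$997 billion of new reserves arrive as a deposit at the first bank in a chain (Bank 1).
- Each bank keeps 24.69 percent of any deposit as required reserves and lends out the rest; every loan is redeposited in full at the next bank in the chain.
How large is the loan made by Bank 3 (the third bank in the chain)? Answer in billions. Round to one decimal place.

Each bank lends a fraction (1 − rr) = 0.7531 of the deposit it receives, so Bank 3 receives 997·0.7531^2 and lends 997·0.7531^3 ≈ 425.8465 billion.

R$425.8 billion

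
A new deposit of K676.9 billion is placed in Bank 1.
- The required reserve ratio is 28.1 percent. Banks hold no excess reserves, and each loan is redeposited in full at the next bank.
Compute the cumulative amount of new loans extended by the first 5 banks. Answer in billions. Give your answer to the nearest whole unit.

K1399 billion

Bank i lends (1 − rr)^i of the original deposit: Bank 1 lends 676.9·0.7190 = 486.6911, Bank 2 lends 676.9·0.7190² ≈ 349.9309, and so on.
Summing a geometric series: total = 676.9·[0.7190·(1 − 0.7190^5) / (1 − 0.7190)] ≈ 1399.1905 billion.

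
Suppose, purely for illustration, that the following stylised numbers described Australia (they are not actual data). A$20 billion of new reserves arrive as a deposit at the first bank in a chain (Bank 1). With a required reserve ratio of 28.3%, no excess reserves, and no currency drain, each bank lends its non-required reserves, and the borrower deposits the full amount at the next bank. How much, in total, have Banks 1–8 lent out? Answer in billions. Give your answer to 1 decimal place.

A$47.1 billion

Bank i lends (1 − rr)^i of the original deposit: Bank 1 lends 20·0.7170 = 14.3400, Bank 2 lends 20·0.7170² ≈ 10.2818, and so on.
Summing a geometric series: total = 20·[0.7170·(1 − 0.7170^8) / (1 − 0.7170)] ≈ 47.1321 billion.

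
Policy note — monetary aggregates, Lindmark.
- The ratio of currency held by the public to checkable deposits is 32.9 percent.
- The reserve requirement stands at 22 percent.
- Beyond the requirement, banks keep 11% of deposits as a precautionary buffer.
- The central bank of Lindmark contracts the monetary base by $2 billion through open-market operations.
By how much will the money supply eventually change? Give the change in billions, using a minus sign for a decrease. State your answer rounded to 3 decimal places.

-4.033 billion

The money multiplier is m = (1 + c) / (rr + e + c) = (1 + 0.329) / (0.22 + 0.11 + 0.329) ≈ 2.01669.
The sale removes 2 billion of base, so ΔM = m × ΔMB = 2.01669 × (−2) ≈ -4.0334 billion.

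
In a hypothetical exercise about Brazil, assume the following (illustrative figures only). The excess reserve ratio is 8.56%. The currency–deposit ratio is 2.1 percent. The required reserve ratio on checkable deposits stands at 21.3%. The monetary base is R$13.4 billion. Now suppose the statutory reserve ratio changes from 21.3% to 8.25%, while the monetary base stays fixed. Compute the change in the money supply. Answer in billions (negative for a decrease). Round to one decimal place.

Initially m₁ = (1 + 0.021) / (0.213 + 0.0856 + 0.021) ≈ 3.1946, so M₁ = 3.1946 × 13.4 ≈ 42.8076 billion.
After the change m₂ = (1 + 0.021) / (0.0825 + 0.0856 + 0.021) ≈ 5.3993, so M₂ = 5.3993 × 13.4 ≈ 72.3506 billion.
ΔM = M₂ − M₁ = 72.3506 − 42.8076 = 29.543 billion.

R$29.5 billion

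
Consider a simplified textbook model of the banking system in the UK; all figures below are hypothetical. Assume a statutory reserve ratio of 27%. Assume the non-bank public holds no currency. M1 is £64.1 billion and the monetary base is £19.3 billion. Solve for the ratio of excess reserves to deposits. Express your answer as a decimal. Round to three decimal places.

0.031

Using m = M/MB = 64.1/19.3 ≈ 3.321244. Since m = (1 + c)/(c + rr + e), the denominator satisfies c + rr + e = (1 + c)/m = (1 + 0) / 3.321244 = 0.301092.
With c = 0 and rr = 0.27, the ratio of excess reserves to deposits is 0.301092 − 0 − 0.27 = 0.031092.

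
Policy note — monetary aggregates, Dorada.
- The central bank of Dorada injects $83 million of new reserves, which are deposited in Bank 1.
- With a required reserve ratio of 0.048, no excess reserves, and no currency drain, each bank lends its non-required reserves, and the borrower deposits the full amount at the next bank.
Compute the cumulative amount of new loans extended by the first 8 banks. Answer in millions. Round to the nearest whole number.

Bank i lends (1 − rr)^i of the original deposit: Bank 1 lends 83·0.9520 = 79.0160, Bank 2 lends 83·0.9520² ≈ 75.2232, and so on.
Summing a geometric series: total = 83·[0.9520·(1 − 0.9520^8) / (1 − 0.9520)] ≈ 535.5367 million.

$536 million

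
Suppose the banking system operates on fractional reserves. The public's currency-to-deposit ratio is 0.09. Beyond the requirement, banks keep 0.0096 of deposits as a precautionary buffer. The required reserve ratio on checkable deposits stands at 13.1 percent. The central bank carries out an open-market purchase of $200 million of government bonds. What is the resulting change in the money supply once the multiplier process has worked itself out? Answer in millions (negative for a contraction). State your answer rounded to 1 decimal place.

The money multiplier is m = (1 + c) / (rr + e + c) = (1 + 0.09) / (0.131 + 0.0096 + 0.09) ≈ 4.72680.
The purchase adds 200 million of base, so ΔM = m × ΔMB = 4.72680 × (+200) = 945.36 million.

$945.4 million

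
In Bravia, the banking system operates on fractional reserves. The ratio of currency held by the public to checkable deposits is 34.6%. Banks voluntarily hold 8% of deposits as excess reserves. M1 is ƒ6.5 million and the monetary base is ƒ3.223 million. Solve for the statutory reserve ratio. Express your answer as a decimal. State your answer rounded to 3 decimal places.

0.241

Using m = M/MB = 6.5/3.223 ≈ 2.016755. Since m = (1 + c)/(c + rr + e), the denominator satisfies c + rr + e = (1 + c)/m = (1 + 0.346) / 2.016755 ≈ 0.667409.
With c = 0.346 and e = 0.08, the statutory reserve ratio is 0.667409 − 0.346 − 0.08 = 0.241409.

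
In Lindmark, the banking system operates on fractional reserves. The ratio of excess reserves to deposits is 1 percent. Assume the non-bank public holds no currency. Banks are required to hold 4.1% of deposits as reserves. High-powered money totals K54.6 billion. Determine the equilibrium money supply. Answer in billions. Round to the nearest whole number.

K1071 billion

The money multiplier is m = 1 / (rr + e) = 1 / (0.041 + 0.01) ≈ 19.6078.
So M = m × MB = 19.6078 × 54.6 ≈ 1070.5859 billion.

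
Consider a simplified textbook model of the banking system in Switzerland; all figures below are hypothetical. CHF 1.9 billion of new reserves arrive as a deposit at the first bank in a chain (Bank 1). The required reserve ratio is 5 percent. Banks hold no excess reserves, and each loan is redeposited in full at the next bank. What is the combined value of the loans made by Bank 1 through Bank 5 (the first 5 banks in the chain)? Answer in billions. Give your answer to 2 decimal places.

Bank i lends (1 − rr)^i of the original deposit: Bank 1 lends 1.9·0.9500 = 1.8050, Bank 2 lends 1.9·0.9500² ≈ 1.7147, and so on.
Summing a geometric series: total = 1.9·[0.9500·(1 − 0.9500^5) / (1 − 0.9500)] ≈ 8.1665 billion.

CHF 8.17 billion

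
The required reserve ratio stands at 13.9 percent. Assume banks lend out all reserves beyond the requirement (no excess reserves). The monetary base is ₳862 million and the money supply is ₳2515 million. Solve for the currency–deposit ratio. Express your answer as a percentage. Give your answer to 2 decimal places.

Using m = M/MB = 2515/862 ≈ 2.917633. From m = (1 + c)/(c + rr + e), rearranging gives 1 + c = m·(c + rr + e), so c·(1 − m) = m·(rr + e) − 1.
Hence c = [m·(rr + e) − 1]/(1 − m) = [2.917633 × (0.139 + 0) − 1] / (1 − 2.917633) ≈ 0.309991.

31.00%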